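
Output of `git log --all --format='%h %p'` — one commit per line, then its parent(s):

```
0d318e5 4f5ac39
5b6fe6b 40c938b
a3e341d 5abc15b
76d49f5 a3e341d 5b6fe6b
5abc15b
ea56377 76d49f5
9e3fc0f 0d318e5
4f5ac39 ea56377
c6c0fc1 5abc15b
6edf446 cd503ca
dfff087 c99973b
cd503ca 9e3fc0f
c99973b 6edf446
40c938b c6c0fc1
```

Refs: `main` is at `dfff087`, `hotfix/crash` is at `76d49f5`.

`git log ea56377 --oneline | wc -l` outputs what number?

7

Walking parent pointers from ea56377: reachable set = {40c938b, 5abc15b, 5b6fe6b, 76d49f5, a3e341d, c6c0fc1, ea56377}.
That is 7 commits.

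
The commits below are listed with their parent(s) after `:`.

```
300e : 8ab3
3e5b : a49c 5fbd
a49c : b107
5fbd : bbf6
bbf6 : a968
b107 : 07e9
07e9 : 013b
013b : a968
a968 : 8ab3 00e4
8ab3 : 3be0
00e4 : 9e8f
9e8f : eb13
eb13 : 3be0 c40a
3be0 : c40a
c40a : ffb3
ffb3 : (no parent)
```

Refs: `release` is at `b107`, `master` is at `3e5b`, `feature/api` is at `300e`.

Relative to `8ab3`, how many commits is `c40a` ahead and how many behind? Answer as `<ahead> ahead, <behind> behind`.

Reachable from c40a: {c40a, ffb3}.
Reachable from 8ab3: {3be0, 8ab3, c40a, ffb3}.
Only in c40a's history (ahead): {} — 0.
Only in 8ab3's history (behind): {3be0, 8ab3} — 2.

0 ahead, 2 behind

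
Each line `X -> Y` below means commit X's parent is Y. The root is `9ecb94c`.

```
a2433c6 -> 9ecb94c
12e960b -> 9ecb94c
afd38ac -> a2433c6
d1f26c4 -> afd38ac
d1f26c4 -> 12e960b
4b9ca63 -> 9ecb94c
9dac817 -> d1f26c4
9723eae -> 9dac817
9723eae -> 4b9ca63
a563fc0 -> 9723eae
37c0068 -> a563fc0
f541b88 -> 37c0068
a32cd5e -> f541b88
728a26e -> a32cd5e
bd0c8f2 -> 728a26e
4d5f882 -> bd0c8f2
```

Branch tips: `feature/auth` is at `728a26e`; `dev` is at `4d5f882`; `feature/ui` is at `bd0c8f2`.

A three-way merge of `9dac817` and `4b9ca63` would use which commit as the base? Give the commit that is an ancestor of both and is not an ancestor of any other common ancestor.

Ancestors of 9dac817: {12e960b, 9dac817, 9ecb94c, a2433c6, afd38ac, d1f26c4}.
Ancestors of 4b9ca63: {4b9ca63, 9ecb94c}.
Common ancestors: {9ecb94c}.
The only common ancestor is 9ecb94c, so it is the merge base.

9ecb94c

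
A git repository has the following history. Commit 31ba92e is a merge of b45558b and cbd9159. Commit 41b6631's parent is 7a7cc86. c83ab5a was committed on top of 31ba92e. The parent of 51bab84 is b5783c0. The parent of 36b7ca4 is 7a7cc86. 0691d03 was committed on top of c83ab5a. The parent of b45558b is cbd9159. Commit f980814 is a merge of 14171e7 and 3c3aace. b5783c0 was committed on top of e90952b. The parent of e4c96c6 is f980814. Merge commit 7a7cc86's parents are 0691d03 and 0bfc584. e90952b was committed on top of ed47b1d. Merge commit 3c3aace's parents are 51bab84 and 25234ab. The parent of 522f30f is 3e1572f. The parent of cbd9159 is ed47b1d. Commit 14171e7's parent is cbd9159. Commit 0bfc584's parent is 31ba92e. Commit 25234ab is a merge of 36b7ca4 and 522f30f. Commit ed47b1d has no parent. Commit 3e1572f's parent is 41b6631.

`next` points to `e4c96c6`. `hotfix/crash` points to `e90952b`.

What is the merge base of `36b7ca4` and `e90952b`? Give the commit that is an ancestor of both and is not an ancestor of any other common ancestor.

Ancestors of 36b7ca4: {0691d03, 0bfc584, 31ba92e, 36b7ca4, 7a7cc86, b45558b, c83ab5a, cbd9159, ed47b1d}.
Ancestors of e90952b: {e90952b, ed47b1d}.
Common ancestors: {ed47b1d}.
The only common ancestor is ed47b1d, so it is the merge base.

ed47b1d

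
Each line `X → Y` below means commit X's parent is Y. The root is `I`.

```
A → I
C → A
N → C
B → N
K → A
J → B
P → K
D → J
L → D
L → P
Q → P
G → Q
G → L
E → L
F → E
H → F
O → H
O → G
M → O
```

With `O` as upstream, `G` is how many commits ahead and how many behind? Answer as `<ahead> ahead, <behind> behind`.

0 ahead, 4 behind

Reachable from G: {A, B, C, D, G, I, J, K, L, N, P, Q}.
Reachable from O: {A, B, C, D, E, F, G, H, I, J, K, L, N, O, P, Q}.
Only in G's history (ahead): {} — 0.
Only in O's history (behind): {E, F, H, O} — 4.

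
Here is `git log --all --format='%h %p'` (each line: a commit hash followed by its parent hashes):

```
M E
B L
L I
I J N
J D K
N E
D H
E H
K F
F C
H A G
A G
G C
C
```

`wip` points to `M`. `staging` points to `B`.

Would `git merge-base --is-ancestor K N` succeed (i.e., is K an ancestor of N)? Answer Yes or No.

Ancestors of N: {A, C, E, G, H, N}.
K is not in that set, so it is not an ancestor of N.

No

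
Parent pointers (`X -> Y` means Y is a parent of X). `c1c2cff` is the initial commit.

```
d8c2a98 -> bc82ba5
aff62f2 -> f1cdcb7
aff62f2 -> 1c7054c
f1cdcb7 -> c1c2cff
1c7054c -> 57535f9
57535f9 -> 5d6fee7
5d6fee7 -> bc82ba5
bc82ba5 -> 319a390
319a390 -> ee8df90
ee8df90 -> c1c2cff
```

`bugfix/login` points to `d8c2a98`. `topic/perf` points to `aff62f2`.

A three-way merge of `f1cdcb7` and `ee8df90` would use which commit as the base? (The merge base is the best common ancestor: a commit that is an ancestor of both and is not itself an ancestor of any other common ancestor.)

Ancestors of f1cdcb7: {c1c2cff, f1cdcb7}.
Ancestors of ee8df90: {c1c2cff, ee8df90}.
Common ancestors: {c1c2cff}.
The only common ancestor is c1c2cff, so it is the merge base.

c1c2cff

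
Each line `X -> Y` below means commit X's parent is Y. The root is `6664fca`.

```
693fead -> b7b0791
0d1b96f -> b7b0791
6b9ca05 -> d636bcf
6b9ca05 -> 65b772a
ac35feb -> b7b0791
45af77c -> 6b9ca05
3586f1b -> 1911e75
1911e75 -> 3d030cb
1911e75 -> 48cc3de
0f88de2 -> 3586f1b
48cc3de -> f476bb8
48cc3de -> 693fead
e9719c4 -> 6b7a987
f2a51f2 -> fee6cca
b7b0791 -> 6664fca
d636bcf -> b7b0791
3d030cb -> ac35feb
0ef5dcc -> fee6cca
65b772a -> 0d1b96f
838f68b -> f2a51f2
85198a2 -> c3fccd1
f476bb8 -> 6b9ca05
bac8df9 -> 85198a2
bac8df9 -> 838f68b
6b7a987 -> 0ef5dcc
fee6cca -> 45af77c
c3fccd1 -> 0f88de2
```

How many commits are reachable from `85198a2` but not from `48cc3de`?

Reachable from 85198a2: {0d1b96f, 0f88de2, 1911e75, 3586f1b, 3d030cb, 48cc3de, 65b772a, 6664fca, 693fead, 6b9ca05, 85198a2, ac35feb, b7b0791, c3fccd1, d636bcf, f476bb8}.
Reachable from 48cc3de: {0d1b96f, 48cc3de, 65b772a, 6664fca, 693fead, 6b9ca05, b7b0791, d636bcf, f476bb8}.
In 85198a2's history but not 48cc3de's: {0f88de2, 1911e75, 3586f1b, 3d030cb, 85198a2, ac35feb, c3fccd1} — 7 commits.

7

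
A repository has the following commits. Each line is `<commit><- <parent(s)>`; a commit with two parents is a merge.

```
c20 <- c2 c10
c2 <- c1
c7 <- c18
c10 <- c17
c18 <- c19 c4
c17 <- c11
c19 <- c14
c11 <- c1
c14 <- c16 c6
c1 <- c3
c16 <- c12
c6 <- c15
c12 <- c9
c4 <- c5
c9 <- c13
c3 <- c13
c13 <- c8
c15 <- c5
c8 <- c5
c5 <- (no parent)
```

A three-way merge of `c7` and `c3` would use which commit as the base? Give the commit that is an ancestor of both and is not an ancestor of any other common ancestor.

c13

Ancestors of c7: {c12, c13, c14, c15, c16, c18, c19, c4, c5, c6, c7, c8, c9}.
Ancestors of c3: {c13, c3, c5, c8}.
Common ancestors: {c13, c5, c8}.
Among these, c13 is not an ancestor of any other common ancestor — it is the merge base.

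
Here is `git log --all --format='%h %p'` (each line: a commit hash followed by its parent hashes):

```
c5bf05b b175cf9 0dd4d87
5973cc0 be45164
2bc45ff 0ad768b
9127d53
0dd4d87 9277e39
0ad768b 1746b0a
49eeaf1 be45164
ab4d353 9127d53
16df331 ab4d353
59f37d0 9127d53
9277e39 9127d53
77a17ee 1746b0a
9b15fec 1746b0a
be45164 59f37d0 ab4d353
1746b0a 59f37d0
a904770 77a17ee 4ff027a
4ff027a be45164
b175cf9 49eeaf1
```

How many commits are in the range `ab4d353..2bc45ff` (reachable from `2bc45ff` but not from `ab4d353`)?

4

Reachable from 2bc45ff: {0ad768b, 1746b0a, 2bc45ff, 59f37d0, 9127d53}.
Reachable from ab4d353: {9127d53, ab4d353}.
In 2bc45ff's history but not ab4d353's: {0ad768b, 1746b0a, 2bc45ff, 59f37d0} — 4 commits.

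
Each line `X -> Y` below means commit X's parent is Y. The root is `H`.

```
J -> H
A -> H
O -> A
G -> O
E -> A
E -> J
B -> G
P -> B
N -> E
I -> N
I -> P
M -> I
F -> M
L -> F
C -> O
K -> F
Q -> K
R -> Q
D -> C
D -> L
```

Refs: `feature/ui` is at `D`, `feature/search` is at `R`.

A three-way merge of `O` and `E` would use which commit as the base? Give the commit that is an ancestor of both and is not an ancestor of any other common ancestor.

A

Ancestors of O: {A, H, O}.
Ancestors of E: {A, E, H, J}.
Common ancestors: {A, H}.
Among these, A is not an ancestor of any other common ancestor — it is the merge base.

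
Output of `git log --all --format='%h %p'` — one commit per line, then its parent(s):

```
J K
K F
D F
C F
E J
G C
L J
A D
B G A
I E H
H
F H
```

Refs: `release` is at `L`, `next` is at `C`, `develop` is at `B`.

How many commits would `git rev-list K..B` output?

Reachable from B: {A, B, C, D, F, G, H}.
Reachable from K: {F, H, K}.
In B's history but not K's: {A, B, C, D, G} — 5 commits.

5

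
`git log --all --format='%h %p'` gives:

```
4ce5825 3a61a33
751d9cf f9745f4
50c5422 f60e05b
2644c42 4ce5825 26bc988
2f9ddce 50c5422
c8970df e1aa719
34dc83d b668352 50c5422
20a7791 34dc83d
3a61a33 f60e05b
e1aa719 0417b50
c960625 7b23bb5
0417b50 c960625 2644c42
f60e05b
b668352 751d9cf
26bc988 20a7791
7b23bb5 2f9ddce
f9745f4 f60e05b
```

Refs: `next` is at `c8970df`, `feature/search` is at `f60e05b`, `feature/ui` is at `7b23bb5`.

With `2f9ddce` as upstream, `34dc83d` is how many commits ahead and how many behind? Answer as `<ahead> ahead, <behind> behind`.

Reachable from 34dc83d: {34dc83d, 50c5422, 751d9cf, b668352, f60e05b, f9745f4}.
Reachable from 2f9ddce: {2f9ddce, 50c5422, f60e05b}.
Only in 34dc83d's history (ahead): {34dc83d, 751d9cf, b668352, f9745f4} — 4.
Only in 2f9ddce's history (behind): {2f9ddce} — 1.

4 ahead, 1 behind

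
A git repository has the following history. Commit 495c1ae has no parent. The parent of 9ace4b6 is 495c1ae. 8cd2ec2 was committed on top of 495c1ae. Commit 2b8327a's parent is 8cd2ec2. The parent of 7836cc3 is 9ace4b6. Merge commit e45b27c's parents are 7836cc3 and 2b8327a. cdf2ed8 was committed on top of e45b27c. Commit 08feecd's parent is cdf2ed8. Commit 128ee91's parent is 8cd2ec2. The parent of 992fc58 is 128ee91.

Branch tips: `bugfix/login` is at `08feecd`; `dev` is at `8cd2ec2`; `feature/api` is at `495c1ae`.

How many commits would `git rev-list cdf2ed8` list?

Walking parent pointers from cdf2ed8: reachable set = {2b8327a, 495c1ae, 7836cc3, 8cd2ec2, 9ace4b6, cdf2ed8, e45b27c}.
That is 7 commits.

7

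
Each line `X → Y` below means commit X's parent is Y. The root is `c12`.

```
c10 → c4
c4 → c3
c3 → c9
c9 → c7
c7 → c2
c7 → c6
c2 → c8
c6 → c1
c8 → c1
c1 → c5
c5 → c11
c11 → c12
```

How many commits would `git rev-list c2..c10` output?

6

Reachable from c10: {c1, c10, c11, c12, c2, c3, c4, c5, c6, c7, c8, c9}.
Reachable from c2: {c1, c11, c12, c2, c5, c8}.
In c10's history but not c2's: {c10, c3, c4, c6, c7, c9} — 6 commits.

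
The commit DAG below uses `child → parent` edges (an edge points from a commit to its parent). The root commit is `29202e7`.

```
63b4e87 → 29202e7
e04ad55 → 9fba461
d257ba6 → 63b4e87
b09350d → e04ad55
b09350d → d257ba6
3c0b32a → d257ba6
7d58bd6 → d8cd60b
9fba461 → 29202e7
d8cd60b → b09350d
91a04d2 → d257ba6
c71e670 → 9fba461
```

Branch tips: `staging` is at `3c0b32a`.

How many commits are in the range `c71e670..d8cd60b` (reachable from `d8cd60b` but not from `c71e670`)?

5

Reachable from d8cd60b: {29202e7, 63b4e87, 9fba461, b09350d, d257ba6, d8cd60b, e04ad55}.
Reachable from c71e670: {29202e7, 9fba461, c71e670}.
In d8cd60b's history but not c71e670's: {63b4e87, b09350d, d257ba6, d8cd60b, e04ad55} — 5 commits.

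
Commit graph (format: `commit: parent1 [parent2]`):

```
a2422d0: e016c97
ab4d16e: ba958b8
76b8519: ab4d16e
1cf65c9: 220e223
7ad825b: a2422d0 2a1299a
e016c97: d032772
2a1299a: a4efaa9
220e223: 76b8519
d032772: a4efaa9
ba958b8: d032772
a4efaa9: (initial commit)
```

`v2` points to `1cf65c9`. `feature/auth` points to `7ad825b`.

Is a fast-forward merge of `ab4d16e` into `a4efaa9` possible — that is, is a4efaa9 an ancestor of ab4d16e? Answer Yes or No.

Yes

A fast-forward from a4efaa9 to ab4d16e is possible iff a4efaa9 is an ancestor of ab4d16e.
Ancestors of ab4d16e: {a4efaa9, ab4d16e, ba958b8, d032772}.
a4efaa9 is among them, so fast-forward is possible.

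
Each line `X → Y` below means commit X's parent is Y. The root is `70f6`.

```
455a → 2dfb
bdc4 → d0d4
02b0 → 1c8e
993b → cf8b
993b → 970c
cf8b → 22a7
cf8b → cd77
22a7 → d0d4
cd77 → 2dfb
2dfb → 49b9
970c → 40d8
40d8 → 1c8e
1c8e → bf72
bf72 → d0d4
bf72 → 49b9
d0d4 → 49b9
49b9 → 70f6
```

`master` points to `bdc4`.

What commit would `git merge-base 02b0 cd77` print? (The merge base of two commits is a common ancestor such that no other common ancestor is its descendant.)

49b9

Ancestors of 02b0: {02b0, 1c8e, 49b9, 70f6, bf72, d0d4}.
Ancestors of cd77: {2dfb, 49b9, 70f6, cd77}.
Common ancestors: {49b9, 70f6}.
Among these, 49b9 is not an ancestor of any other common ancestor — it is the merge base.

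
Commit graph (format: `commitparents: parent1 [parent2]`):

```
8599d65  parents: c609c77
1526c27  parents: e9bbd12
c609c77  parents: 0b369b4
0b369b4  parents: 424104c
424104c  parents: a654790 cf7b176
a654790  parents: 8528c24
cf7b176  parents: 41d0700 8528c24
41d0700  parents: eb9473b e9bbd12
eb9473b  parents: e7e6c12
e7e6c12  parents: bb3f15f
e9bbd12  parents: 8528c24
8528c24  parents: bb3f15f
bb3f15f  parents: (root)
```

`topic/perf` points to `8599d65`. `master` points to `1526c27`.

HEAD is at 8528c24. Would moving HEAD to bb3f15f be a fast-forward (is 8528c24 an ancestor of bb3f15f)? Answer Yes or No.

A fast-forward from 8528c24 to bb3f15f is possible iff 8528c24 is an ancestor of bb3f15f.
Ancestors of bb3f15f: {bb3f15f}.
8528c24 is not among them, so fast-forward is not possible.

No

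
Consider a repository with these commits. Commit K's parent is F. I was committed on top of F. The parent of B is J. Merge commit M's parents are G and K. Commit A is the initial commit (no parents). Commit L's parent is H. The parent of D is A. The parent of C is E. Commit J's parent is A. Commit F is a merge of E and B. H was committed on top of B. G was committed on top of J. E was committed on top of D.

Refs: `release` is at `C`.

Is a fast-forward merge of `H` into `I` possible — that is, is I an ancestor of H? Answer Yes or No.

No

A fast-forward from I to H is possible iff I is an ancestor of H.
Ancestors of H: {A, B, H, J}.
I is not among them, so fast-forward is not possible.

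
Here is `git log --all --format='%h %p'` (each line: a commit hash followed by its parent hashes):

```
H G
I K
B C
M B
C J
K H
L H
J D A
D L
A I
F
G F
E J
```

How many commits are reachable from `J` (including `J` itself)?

9

Walking parent pointers from J: reachable set = {A, D, F, G, H, I, J, K, L}.
That is 9 commits.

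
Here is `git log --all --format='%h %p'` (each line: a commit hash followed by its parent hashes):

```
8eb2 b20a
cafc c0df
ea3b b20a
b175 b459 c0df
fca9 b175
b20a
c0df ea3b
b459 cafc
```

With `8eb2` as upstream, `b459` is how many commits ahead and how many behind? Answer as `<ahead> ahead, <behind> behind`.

Reachable from b459: {b20a, b459, c0df, cafc, ea3b}.
Reachable from 8eb2: {8eb2, b20a}.
Only in b459's history (ahead): {b459, c0df, cafc, ea3b} — 4.
Only in 8eb2's history (behind): {8eb2} — 1.

4 ahead, 1 behind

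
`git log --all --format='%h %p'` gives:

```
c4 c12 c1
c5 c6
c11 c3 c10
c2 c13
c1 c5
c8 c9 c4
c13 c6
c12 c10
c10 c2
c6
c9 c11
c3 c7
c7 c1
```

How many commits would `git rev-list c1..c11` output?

Reachable from c11: {c1, c10, c11, c13, c2, c3, c5, c6, c7}.
Reachable from c1: {c1, c5, c6}.
In c11's history but not c1's: {c10, c11, c13, c2, c3, c7} — 6 commits.

6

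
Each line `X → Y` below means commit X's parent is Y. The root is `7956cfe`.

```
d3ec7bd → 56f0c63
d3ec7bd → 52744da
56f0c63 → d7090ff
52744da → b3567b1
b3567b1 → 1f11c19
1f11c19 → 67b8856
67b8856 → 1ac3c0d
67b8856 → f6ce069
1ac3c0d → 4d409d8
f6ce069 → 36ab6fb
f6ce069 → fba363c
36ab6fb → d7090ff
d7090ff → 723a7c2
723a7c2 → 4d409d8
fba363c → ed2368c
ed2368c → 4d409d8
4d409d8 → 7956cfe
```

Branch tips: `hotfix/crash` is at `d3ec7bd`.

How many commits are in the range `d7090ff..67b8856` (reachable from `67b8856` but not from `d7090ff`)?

Reachable from 67b8856: {1ac3c0d, 36ab6fb, 4d409d8, 67b8856, 723a7c2, 7956cfe, d7090ff, ed2368c, f6ce069, fba363c}.
Reachable from d7090ff: {4d409d8, 723a7c2, 7956cfe, d7090ff}.
In 67b8856's history but not d7090ff's: {1ac3c0d, 36ab6fb, 67b8856, ed2368c, f6ce069, fba363c} — 6 commits.

6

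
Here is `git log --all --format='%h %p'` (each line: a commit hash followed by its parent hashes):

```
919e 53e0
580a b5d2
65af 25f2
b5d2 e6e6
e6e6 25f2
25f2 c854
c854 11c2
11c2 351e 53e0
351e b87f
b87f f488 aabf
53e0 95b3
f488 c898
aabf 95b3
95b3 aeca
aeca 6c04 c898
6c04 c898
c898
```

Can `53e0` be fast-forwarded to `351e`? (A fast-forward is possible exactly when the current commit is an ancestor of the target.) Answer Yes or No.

No

A fast-forward from 53e0 to 351e is possible iff 53e0 is an ancestor of 351e.
Ancestors of 351e: {351e, 6c04, 95b3, aabf, aeca, b87f, c898, f488}.
53e0 is not among them, so fast-forward is not possible.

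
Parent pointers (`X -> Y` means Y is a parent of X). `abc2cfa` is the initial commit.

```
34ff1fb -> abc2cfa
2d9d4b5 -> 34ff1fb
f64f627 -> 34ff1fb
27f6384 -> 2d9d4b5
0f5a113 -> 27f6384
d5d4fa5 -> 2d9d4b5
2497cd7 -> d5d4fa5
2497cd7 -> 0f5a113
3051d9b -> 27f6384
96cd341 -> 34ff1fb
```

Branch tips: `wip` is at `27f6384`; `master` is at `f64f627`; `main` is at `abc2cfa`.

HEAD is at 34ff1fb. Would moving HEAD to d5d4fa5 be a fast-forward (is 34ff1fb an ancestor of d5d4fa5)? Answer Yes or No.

A fast-forward from 34ff1fb to d5d4fa5 is possible iff 34ff1fb is an ancestor of d5d4fa5.
Ancestors of d5d4fa5: {2d9d4b5, 34ff1fb, abc2cfa, d5d4fa5}.
34ff1fb is among them, so fast-forward is possible.

Yes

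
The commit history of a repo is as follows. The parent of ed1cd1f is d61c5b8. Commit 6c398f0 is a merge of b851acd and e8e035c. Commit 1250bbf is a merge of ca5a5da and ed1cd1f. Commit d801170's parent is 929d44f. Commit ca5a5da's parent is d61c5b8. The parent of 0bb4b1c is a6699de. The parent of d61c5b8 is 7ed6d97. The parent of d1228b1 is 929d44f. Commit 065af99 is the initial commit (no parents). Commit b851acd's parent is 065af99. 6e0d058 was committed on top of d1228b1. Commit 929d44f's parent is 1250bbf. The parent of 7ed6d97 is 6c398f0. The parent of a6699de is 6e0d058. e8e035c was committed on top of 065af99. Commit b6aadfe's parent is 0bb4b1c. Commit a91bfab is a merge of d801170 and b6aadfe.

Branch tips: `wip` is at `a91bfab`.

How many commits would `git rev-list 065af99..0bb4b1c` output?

Reachable from 0bb4b1c: {065af99, 0bb4b1c, 1250bbf, 6c398f0, 6e0d058, 7ed6d97, 929d44f, a6699de, b851acd, ca5a5da, d1228b1, d61c5b8, e8e035c, ed1cd1f}.
Reachable from 065af99: {065af99}.
In 0bb4b1c's history but not 065af99's: {0bb4b1c, 1250bbf, 6c398f0, 6e0d058, 7ed6d97, 929d44f, a6699de, b851acd, ca5a5da, d1228b1, d61c5b8, e8e035c, ed1cd1f} — 13 commits.

13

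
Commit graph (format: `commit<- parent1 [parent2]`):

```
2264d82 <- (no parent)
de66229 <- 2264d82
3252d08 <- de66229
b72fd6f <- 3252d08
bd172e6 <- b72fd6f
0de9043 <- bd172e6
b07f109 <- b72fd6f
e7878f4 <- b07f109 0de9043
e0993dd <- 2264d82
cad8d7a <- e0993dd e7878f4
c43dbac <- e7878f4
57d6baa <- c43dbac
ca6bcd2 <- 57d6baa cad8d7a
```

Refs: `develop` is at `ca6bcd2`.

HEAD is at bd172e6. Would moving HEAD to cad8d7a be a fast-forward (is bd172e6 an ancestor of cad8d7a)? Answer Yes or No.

Yes

A fast-forward from bd172e6 to cad8d7a is possible iff bd172e6 is an ancestor of cad8d7a.
Ancestors of cad8d7a: {0de9043, 2264d82, 3252d08, b07f109, b72fd6f, bd172e6, cad8d7a, de66229, e0993dd, e7878f4}.
bd172e6 is among them, so fast-forward is possible.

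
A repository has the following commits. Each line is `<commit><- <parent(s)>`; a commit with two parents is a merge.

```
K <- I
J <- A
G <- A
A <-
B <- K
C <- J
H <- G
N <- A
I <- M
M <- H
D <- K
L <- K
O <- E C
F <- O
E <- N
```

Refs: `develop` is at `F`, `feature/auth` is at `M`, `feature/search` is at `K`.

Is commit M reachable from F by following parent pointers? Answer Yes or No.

Ancestors of F: {A, C, E, F, J, N, O}.
M is not in that set, so it is not an ancestor of F.

No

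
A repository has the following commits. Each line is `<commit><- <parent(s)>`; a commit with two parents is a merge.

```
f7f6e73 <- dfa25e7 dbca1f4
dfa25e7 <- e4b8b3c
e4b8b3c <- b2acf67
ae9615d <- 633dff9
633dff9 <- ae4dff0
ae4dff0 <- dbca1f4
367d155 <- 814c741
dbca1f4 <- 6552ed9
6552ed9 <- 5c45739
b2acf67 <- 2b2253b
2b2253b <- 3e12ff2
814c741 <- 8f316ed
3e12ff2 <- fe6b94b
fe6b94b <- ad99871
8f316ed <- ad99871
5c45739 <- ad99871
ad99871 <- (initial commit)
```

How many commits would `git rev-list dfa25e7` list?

Walking parent pointers from dfa25e7: reachable set = {2b2253b, 3e12ff2, ad99871, b2acf67, dfa25e7, e4b8b3c, fe6b94b}.
That is 7 commits.

7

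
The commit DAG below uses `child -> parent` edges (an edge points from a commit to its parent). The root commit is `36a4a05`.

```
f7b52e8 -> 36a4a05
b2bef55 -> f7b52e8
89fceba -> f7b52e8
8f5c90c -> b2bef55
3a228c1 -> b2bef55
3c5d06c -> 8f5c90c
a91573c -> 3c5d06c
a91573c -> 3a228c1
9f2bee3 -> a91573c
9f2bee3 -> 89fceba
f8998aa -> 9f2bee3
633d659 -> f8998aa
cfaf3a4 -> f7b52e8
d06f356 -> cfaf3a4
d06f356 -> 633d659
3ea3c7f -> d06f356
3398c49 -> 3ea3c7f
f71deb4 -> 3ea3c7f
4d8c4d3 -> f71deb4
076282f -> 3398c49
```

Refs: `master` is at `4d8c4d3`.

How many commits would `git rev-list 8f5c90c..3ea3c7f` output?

10

Reachable from 3ea3c7f: {36a4a05, 3a228c1, 3c5d06c, 3ea3c7f, 633d659, 89fceba, 8f5c90c, 9f2bee3, a91573c, b2bef55, cfaf3a4, d06f356, f7b52e8, f8998aa}.
Reachable from 8f5c90c: {36a4a05, 8f5c90c, b2bef55, f7b52e8}.
In 3ea3c7f's history but not 8f5c90c's: {3a228c1, 3c5d06c, 3ea3c7f, 633d659, 89fceba, 9f2bee3, a91573c, cfaf3a4, d06f356, f8998aa} — 10 commits.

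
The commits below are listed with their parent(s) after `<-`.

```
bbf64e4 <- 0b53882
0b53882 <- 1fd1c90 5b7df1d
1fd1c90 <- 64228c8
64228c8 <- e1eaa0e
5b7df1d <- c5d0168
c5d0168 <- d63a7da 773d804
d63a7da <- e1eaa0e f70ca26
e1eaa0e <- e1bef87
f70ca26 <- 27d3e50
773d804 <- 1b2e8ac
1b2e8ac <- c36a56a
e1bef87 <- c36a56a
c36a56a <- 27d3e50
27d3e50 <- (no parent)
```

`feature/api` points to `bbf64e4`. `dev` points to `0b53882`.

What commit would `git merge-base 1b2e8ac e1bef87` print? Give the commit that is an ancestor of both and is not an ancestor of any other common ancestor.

Ancestors of 1b2e8ac: {1b2e8ac, 27d3e50, c36a56a}.
Ancestors of e1bef87: {27d3e50, c36a56a, e1bef87}.
Common ancestors: {27d3e50, c36a56a}.
Among these, c36a56a is not an ancestor of any other common ancestor — it is the merge base.

c36a56a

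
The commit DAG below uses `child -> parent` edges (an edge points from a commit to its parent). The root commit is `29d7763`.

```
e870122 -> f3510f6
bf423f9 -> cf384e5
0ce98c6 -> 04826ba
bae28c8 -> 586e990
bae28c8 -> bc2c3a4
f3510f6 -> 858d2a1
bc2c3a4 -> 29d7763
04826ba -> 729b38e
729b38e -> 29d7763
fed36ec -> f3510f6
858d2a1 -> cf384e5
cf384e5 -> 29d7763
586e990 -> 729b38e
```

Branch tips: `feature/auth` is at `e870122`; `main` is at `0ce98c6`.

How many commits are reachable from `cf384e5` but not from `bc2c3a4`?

Reachable from cf384e5: {29d7763, cf384e5}.
Reachable from bc2c3a4: {29d7763, bc2c3a4}.
In cf384e5's history but not bc2c3a4's: {cf384e5} — 1 commit.

1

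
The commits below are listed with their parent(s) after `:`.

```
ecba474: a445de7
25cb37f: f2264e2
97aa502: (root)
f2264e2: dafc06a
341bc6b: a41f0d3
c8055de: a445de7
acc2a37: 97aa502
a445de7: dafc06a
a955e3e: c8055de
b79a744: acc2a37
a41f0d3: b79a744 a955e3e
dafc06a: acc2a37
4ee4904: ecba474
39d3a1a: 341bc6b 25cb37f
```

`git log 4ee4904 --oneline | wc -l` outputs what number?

Walking parent pointers from 4ee4904: reachable set = {4ee4904, 97aa502, a445de7, acc2a37, dafc06a, ecba474}.
That is 6 commits.

6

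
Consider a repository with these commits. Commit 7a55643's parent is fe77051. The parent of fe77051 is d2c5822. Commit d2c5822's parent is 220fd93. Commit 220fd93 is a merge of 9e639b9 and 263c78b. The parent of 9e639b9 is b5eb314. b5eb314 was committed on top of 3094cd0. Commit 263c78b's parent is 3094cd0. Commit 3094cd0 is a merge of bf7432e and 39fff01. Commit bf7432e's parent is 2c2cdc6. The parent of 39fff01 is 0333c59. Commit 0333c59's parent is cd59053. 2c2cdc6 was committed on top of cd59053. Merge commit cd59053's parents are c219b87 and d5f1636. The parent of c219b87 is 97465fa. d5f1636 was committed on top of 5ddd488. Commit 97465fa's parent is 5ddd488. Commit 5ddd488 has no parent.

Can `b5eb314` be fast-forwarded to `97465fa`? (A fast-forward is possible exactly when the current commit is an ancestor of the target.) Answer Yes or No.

A fast-forward from b5eb314 to 97465fa is possible iff b5eb314 is an ancestor of 97465fa.
Ancestors of 97465fa: {5ddd488, 97465fa}.
b5eb314 is not among them, so fast-forward is not possible.

No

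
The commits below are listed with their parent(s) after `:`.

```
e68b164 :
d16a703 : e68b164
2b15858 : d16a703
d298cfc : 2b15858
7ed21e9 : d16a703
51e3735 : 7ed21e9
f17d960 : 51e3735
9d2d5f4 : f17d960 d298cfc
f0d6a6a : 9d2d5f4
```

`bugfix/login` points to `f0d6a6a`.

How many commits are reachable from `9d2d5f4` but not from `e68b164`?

Reachable from 9d2d5f4: {2b15858, 51e3735, 7ed21e9, 9d2d5f4, d16a703, d298cfc, e68b164, f17d960}.
Reachable from e68b164: {e68b164}.
In 9d2d5f4's history but not e68b164's: {2b15858, 51e3735, 7ed21e9, 9d2d5f4, d16a703, d298cfc, f17d960} — 7 commits.

7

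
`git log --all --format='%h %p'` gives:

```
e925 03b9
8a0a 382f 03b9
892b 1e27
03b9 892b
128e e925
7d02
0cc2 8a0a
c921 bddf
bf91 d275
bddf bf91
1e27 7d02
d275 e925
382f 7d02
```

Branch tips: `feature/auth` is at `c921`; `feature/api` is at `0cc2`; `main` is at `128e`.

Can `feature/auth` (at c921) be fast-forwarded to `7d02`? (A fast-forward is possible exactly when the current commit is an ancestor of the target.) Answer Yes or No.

A fast-forward from c921 to 7d02 is possible iff c921 is an ancestor of 7d02.
Ancestors of 7d02: {7d02}.
c921 is not among them, so fast-forward is not possible.

No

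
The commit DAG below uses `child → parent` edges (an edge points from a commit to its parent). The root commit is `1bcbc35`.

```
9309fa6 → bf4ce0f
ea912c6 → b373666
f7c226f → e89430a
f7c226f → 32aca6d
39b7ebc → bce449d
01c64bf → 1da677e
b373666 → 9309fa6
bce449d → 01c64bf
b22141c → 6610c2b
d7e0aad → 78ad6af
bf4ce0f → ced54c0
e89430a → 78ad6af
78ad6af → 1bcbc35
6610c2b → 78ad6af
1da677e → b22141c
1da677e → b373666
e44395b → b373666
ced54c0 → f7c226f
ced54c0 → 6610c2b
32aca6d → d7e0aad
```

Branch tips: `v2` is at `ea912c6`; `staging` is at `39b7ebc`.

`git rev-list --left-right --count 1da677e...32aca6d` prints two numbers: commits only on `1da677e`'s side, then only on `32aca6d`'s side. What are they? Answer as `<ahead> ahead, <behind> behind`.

9 ahead, 0 behind

Reachable from 1da677e: {1bcbc35, 1da677e, 32aca6d, 6610c2b, 78ad6af, 9309fa6, b22141c, b373666, bf4ce0f, ced54c0, d7e0aad, e89430a, f7c226f}.
Reachable from 32aca6d: {1bcbc35, 32aca6d, 78ad6af, d7e0aad}.
Only in 1da677e's history (ahead): {1da677e, 6610c2b, 9309fa6, b22141c, b373666, bf4ce0f, ced54c0, e89430a, f7c226f} — 9.
Only in 32aca6d's history (behind): {} — 0.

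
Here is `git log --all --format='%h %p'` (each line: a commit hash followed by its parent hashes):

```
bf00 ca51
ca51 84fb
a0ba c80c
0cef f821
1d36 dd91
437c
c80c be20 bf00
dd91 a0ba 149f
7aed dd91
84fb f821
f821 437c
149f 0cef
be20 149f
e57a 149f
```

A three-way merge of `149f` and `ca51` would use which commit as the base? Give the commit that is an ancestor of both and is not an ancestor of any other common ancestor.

f821

Ancestors of 149f: {0cef, 149f, 437c, f821}.
Ancestors of ca51: {437c, 84fb, ca51, f821}.
Common ancestors: {437c, f821}.
Among these, f821 is not an ancestor of any other common ancestor — it is the merge base.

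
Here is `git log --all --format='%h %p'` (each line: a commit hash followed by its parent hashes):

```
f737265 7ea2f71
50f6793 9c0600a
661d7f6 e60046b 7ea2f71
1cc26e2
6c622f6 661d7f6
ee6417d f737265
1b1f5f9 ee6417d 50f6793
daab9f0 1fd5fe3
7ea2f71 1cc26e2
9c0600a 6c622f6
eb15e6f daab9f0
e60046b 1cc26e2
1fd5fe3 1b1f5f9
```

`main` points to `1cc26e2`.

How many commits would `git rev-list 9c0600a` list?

Walking parent pointers from 9c0600a: reachable set = {1cc26e2, 661d7f6, 6c622f6, 7ea2f71, 9c0600a, e60046b}.
That is 6 commits.

6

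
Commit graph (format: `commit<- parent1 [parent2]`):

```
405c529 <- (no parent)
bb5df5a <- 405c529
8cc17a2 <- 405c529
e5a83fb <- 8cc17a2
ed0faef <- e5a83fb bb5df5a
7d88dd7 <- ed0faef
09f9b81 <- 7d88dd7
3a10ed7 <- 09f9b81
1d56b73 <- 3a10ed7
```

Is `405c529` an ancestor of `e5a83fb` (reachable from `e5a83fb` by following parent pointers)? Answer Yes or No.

Ancestors of e5a83fb (commits reachable by following parents): {405c529, 8cc17a2, e5a83fb}.
405c529 is in that set, so it is an ancestor of e5a83fb.

Yes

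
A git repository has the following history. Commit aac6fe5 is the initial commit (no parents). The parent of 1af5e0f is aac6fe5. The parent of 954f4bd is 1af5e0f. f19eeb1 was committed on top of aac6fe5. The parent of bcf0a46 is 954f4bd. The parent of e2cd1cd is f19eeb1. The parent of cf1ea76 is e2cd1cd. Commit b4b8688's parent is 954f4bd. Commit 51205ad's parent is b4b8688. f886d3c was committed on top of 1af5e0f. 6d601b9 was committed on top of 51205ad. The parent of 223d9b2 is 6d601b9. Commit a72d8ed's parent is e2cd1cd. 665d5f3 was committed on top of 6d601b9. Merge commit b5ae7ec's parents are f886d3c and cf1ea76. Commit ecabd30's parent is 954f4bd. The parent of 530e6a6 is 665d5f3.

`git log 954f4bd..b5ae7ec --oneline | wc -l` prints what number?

Reachable from b5ae7ec: {1af5e0f, aac6fe5, b5ae7ec, cf1ea76, e2cd1cd, f19eeb1, f886d3c}.
Reachable from 954f4bd: {1af5e0f, 954f4bd, aac6fe5}.
In b5ae7ec's history but not 954f4bd's: {b5ae7ec, cf1ea76, e2cd1cd, f19eeb1, f886d3c} — 5 commits.

5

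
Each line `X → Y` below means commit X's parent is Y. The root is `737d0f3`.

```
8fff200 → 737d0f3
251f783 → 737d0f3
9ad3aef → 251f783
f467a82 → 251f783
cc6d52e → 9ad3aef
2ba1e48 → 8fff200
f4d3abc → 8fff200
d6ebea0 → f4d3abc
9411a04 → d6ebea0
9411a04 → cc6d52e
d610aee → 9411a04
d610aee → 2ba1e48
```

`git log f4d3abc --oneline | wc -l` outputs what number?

3

Walking parent pointers from f4d3abc: reachable set = {737d0f3, 8fff200, f4d3abc}.
That is 3 commits.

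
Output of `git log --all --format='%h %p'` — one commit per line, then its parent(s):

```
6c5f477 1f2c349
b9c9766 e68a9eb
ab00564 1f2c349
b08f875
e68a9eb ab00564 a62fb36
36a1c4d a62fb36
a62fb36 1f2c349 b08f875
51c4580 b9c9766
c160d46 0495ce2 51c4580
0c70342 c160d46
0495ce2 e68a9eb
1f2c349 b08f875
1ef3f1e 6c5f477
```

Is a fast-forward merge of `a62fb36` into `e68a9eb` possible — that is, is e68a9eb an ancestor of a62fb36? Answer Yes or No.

No

A fast-forward from e68a9eb to a62fb36 is possible iff e68a9eb is an ancestor of a62fb36.
Ancestors of a62fb36: {1f2c349, a62fb36, b08f875}.
e68a9eb is not among them, so fast-forward is not possible.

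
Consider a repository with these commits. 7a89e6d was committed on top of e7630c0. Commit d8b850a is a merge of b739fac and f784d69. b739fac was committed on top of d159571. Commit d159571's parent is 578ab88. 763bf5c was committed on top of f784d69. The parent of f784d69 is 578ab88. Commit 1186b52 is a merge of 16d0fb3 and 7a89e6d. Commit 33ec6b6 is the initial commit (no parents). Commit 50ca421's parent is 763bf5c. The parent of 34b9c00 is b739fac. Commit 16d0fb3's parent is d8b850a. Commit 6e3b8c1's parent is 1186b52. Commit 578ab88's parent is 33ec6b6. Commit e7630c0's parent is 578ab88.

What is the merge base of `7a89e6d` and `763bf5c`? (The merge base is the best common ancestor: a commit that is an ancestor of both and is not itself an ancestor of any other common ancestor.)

Ancestors of 7a89e6d: {33ec6b6, 578ab88, 7a89e6d, e7630c0}.
Ancestors of 763bf5c: {33ec6b6, 578ab88, 763bf5c, f784d69}.
Common ancestors: {33ec6b6, 578ab88}.
Among these, 578ab88 is not an ancestor of any other common ancestor — it is the merge base.

578ab88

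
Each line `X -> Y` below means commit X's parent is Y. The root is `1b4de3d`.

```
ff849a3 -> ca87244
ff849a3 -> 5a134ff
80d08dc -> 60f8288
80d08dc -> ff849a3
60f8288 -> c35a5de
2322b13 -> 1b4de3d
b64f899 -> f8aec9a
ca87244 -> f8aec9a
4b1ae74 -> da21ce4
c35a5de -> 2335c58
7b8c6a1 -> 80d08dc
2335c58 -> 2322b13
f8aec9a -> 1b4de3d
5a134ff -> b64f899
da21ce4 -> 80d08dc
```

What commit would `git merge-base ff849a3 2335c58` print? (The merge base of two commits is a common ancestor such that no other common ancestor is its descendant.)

Ancestors of ff849a3: {1b4de3d, 5a134ff, b64f899, ca87244, f8aec9a, ff849a3}.
Ancestors of 2335c58: {1b4de3d, 2322b13, 2335c58}.
Common ancestors: {1b4de3d}.
The only common ancestor is 1b4de3d, so it is the merge base.

1b4de3d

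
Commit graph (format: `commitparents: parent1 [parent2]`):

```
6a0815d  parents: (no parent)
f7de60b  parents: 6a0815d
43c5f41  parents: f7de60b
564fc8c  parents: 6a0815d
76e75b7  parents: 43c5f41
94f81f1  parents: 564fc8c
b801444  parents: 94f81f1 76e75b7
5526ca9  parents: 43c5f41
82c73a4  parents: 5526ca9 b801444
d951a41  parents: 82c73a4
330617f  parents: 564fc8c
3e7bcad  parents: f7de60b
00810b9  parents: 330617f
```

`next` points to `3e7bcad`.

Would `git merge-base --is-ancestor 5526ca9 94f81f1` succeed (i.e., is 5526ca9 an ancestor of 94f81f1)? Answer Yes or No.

Ancestors of 94f81f1: {564fc8c, 6a0815d, 94f81f1}.
5526ca9 is not in that set, so it is not an ancestor of 94f81f1.

No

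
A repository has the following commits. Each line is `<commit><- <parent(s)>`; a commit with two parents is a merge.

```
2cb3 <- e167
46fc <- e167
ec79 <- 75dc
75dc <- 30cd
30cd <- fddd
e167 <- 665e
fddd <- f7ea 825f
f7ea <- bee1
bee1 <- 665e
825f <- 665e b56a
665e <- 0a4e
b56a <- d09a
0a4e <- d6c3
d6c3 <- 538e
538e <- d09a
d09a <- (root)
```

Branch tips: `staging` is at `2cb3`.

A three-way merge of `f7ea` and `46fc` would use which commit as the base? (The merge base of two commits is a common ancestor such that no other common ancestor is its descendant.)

Ancestors of f7ea: {0a4e, 538e, 665e, bee1, d09a, d6c3, f7ea}.
Ancestors of 46fc: {0a4e, 46fc, 538e, 665e, d09a, d6c3, e167}.
Common ancestors: {0a4e, 538e, 665e, d09a, d6c3}.
Among these, 665e is not an ancestor of any other common ancestor — it is the merge base.

665e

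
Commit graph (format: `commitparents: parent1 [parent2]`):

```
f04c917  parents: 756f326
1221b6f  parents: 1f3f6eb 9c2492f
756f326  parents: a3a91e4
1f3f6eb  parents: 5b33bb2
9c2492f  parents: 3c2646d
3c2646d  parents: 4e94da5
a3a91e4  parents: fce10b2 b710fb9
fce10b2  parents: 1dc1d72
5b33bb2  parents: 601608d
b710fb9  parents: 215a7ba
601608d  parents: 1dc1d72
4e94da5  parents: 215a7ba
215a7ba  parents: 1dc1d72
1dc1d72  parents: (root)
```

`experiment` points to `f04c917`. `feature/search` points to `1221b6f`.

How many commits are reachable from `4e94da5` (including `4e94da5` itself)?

3

Walking parent pointers from 4e94da5: reachable set = {1dc1d72, 215a7ba, 4e94da5}.
That is 3 commits.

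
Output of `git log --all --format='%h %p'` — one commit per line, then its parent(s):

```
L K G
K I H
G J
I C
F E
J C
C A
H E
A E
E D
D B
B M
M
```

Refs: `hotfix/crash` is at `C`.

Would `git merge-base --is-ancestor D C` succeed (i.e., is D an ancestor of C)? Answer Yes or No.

Ancestors of C (commits reachable by following parents): {A, B, C, D, E, M}.
D is in that set, so it is an ancestor of C.

Yes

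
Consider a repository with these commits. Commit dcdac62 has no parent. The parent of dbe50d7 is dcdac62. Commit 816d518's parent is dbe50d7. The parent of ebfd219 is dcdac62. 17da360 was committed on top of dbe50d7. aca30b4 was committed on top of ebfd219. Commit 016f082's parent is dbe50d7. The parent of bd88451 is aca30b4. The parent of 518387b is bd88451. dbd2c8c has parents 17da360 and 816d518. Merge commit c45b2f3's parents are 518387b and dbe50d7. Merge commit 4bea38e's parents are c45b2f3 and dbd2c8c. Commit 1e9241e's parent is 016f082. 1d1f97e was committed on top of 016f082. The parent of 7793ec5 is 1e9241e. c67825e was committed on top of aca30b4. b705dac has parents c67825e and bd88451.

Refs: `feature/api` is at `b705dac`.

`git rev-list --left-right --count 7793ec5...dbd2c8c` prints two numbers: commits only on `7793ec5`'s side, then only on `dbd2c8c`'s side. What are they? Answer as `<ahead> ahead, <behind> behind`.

3 ahead, 3 behind

Reachable from 7793ec5: {016f082, 1e9241e, 7793ec5, dbe50d7, dcdac62}.
Reachable from dbd2c8c: {17da360, 816d518, dbd2c8c, dbe50d7, dcdac62}.
Only in 7793ec5's history (ahead): {016f082, 1e9241e, 7793ec5} — 3.
Only in dbd2c8c's history (behind): {17da360, 816d518, dbd2c8c} — 3.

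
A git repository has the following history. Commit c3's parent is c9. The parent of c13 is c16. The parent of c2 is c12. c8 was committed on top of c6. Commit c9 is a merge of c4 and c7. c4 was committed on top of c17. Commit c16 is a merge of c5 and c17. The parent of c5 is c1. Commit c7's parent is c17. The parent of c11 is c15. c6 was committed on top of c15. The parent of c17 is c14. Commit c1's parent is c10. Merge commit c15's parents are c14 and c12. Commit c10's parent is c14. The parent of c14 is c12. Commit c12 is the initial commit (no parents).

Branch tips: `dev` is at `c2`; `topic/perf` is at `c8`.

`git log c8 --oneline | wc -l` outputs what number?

5

Walking parent pointers from c8: reachable set = {c12, c14, c15, c6, c8}.
That is 5 commits.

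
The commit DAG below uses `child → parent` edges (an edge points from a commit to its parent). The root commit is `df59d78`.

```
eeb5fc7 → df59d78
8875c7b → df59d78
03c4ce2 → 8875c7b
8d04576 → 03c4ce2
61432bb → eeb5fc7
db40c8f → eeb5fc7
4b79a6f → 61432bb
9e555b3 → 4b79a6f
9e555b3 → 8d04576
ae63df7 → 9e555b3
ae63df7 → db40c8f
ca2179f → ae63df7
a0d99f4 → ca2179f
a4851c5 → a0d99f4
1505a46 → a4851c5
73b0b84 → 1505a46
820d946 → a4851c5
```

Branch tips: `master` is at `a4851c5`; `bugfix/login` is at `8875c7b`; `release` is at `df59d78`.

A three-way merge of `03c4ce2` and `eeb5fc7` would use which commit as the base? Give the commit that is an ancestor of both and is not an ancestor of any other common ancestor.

Ancestors of 03c4ce2: {03c4ce2, 8875c7b, df59d78}.
Ancestors of eeb5fc7: {df59d78, eeb5fc7}.
Common ancestors: {df59d78}.
The only common ancestor is df59d78, so it is the merge base.

df59d78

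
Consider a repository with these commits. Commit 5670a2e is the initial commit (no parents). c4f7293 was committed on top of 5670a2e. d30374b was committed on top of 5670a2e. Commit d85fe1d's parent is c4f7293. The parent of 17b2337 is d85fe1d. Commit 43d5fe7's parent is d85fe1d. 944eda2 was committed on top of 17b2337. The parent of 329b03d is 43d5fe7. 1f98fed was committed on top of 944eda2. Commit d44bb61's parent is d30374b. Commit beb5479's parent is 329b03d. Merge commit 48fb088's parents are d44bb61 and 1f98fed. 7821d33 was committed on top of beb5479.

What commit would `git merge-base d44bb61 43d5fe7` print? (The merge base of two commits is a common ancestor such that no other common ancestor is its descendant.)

5670a2e

Ancestors of d44bb61: {5670a2e, d30374b, d44bb61}.
Ancestors of 43d5fe7: {43d5fe7, 5670a2e, c4f7293, d85fe1d}.
Common ancestors: {5670a2e}.
The only common ancestor is 5670a2e, so it is the merge base.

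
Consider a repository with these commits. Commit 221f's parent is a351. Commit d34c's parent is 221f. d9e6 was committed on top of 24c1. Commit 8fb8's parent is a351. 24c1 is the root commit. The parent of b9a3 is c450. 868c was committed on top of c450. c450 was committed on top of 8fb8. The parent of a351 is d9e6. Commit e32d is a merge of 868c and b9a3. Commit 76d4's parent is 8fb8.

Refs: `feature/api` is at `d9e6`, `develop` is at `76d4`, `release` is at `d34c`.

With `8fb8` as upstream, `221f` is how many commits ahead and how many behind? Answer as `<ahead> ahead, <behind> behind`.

Reachable from 221f: {221f, 24c1, a351, d9e6}.
Reachable from 8fb8: {24c1, 8fb8, a351, d9e6}.
Only in 221f's history (ahead): {221f} — 1.
Only in 8fb8's history (behind): {8fb8} — 1.

1 ahead, 1 behind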